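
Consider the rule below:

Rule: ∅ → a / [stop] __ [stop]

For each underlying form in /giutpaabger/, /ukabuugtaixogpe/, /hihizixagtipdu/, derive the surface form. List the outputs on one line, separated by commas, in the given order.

giutapaabager, ukabuugataixogape, hihizixagatipadu

/giutpaabger/: /t/ and /p/ form a stop–stop cluster, so [a] is inserted between them. /b/ and /g/ form a stop–stop cluster, so [a] is inserted between them. → [giutapaabager].
/ukabuugtaixogpe/: /g/ and /t/ form a stop–stop cluster, so [a] is inserted between them. /g/ and /p/ form a stop–stop cluster, so [a] is inserted between them. → [ukabuugataixogape].
/hihizixagtipdu/: /g/ and /t/ form a stop–stop cluster, so [a] is inserted between them. /p/ and /d/ form a stop–stop cluster, so [a] is inserted between them. → [hihizixagatipadu].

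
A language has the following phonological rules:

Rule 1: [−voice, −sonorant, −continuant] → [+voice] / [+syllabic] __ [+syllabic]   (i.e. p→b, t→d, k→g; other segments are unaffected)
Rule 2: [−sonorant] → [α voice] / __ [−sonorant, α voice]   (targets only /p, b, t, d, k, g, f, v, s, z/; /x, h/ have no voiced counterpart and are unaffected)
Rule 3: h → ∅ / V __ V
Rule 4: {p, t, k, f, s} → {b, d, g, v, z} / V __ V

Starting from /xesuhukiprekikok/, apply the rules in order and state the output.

Rule 1 (intervocalic voicing): /k/ is a voiceless stop between vowels /u/ and /i/, so it voices to [g]. /k/ is a voiceless stop between vowels /e/ and /i/, so it voices to [g]. /k/ is a voiceless stop between vowels /i/ and /o/, so it voices to [g]. /xesuhukiprekikok/ → xesuhugipregigok.
Rule 2 (regressive voicing assimilation): no segment meets the environment; /xesuhugipregigok/ is unchanged.
Rule 3 (intervocalic h-deletion): /h/ occurs between vowels /u/ and /u/, so it deletes. /xesuhugipregigok/ → xesuugipregigok.
Rule 4 (intervocalic voicing): /s/ is a voiceless obstruent between vowels /e/ and /u/, so it voices to [z]. /xesuugipregigok/ → xezuugipregigok.

xezuugipregigok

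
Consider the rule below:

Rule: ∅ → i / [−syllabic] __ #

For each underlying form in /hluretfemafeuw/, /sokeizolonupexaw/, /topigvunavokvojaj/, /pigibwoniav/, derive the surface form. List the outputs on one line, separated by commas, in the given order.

hluretfemafeuwi, sokeizolonupexawi, topigvunavokvojaji, pigibwoniavi

/hluretfemafeuw/: the form ends in the consonant /w/, so [i] is inserted word-finally. → [hluretfemafeuwi].
/sokeizolonupexaw/: the form ends in the consonant /w/, so [i] is inserted word-finally. → [sokeizolonupexawi].
/topigvunavokvojaj/: the form ends in the consonant /j/, so [i] is inserted word-finally. → [topigvunavokvojaji].
/pigibwoniav/: the form ends in the consonant /v/, so [i] is inserted word-finally. → [pigibwoniavi].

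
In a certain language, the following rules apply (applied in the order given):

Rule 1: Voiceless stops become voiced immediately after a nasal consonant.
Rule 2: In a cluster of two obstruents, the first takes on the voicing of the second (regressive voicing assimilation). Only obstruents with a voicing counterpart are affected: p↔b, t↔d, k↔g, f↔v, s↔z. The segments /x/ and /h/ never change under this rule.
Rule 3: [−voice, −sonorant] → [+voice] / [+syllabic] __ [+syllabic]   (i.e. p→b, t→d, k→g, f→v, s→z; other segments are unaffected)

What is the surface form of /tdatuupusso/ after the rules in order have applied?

ddaduubusso

Rule 1 (post-nasal voicing): no segment meets the environment; /tdatuupusso/ is unchanged.
Rule 2 (regressive voicing assimilation): /t/ precedes the voiced obstruent /d/, so it voices to [d] by assimilation. /tdatuupusso/ → ddatuupusso.
Rule 3 (intervocalic voicing): /t/ is a voiceless obstruent between vowels /a/ and /u/, so it voices to [d]. /p/ is a voiceless obstruent between vowels /u/ and /u/, so it voices to [b]. /ddatuupusso/ → ddaduubusso.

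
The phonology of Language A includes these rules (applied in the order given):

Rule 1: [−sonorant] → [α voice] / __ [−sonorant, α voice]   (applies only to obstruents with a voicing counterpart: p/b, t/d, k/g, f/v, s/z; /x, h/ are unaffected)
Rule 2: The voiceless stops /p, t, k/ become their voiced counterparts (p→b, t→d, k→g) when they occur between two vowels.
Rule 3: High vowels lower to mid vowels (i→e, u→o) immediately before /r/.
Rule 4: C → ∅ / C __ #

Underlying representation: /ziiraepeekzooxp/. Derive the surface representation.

zieraebeegzoox

Rule 1 (regressive voicing assimilation): /k/ precedes the voiced obstruent /z/, so it voices to [g] by assimilation. /ziiraepeekzooxp/ → ziiraepeegzooxp.
Rule 2 (intervocalic voicing): /p/ is a voiceless stop between vowels /e/ and /e/, so it voices to [b]. /ziiraepeegzooxp/ → ziiraebeegzooxp.
Rule 3 (pre-rhotic lowering): /i/ is a high vowel immediately before /r/, so it lowers to [e]. /ziiraebeegzooxp/ → zieraebeegzooxp.
Rule 4 (final cluster simplification): /p/ is the second consonant of a word-final cluster /xp/, so it deletes. /zieraebeegzooxp/ → zieraebeegzoox.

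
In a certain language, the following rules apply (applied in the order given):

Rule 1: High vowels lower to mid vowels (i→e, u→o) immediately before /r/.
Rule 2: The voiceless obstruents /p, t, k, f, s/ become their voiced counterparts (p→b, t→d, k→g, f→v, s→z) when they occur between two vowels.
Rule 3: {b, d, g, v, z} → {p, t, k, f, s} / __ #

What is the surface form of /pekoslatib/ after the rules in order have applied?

pegosladip

Rule 1 (pre-rhotic lowering): no segment meets the environment; /pekoslatib/ is unchanged.
Rule 2 (intervocalic voicing): /k/ is a voiceless obstruent between vowels /e/ and /o/, so it voices to [g]. /t/ is a voiceless obstruent between vowels /a/ and /i/, so it voices to [d]. /pekoslatib/ → pegosladib.
Rule 3 (final devoicing): /b/ is a voiced obstruent in word-final position, so it devoices to [p]. /pegosladib/ → pegosladip.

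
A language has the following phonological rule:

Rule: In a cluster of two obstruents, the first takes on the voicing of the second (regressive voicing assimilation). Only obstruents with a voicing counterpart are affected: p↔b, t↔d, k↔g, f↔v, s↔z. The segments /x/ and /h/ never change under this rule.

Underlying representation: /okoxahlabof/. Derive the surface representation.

okoxahlabof

No segment of /okoxahlabof/ meets the structural description of the rule, so the form surfaces unchanged.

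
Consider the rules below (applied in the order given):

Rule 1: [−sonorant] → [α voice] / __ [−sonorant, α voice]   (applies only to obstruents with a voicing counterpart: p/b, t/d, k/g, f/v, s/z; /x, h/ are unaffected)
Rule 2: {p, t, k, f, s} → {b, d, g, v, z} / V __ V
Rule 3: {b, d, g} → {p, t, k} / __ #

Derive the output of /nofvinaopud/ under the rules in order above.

novvinaobut

Rule 1 (regressive voicing assimilation): /f/ precedes the voiced obstruent /v/, so it voices to [v] by assimilation. /nofvinaopud/ → novvinaopud.
Rule 2 (intervocalic voicing): /p/ is a voiceless obstruent between vowels /o/ and /u/, so it voices to [b]. /novvinaopud/ → novvinaobud.
Rule 3 (final devoicing): /d/ is a voiced stop in word-final position, so it devoices to [t]. /novvinaobud/ → novvinaobut.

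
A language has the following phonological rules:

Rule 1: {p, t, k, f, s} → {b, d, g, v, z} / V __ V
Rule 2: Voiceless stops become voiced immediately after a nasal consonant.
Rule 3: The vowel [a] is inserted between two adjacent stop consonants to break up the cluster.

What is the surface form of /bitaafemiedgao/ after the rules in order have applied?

Rule 1 (intervocalic voicing): /t/ is a voiceless obstruent between vowels /i/ and /a/, so it voices to [d]. /f/ is a voiceless obstruent between vowels /a/ and /e/, so it voices to [v]. /bitaafemiedgao/ → bidaavemiedgao.
Rule 2 (post-nasal voicing): no segment meets the environment; /bidaavemiedgao/ is unchanged.
Rule 3 (stop-cluster a-epenthesis): /d/ and /g/ form a stop–stop cluster, so [a] is inserted between them. /bidaavemiedgao/ → bidaavemiedagao.

bidaavemiedagao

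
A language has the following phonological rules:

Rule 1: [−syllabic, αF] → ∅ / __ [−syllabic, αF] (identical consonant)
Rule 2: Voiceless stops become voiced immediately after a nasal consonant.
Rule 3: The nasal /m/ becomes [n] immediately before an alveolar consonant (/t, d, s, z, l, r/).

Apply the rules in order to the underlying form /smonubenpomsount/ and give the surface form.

smonubenbonsound

Rule 1 (degemination): no segment meets the environment; /smonubenpomsount/ is unchanged.
Rule 2 (post-nasal voicing): /p/ is a voiceless stop immediately after the nasal /n/, so it voices to [b]. /t/ is a voiceless stop immediately after the nasal /n/, so it voices to [d]. /smonubenpomsount/ → smonubenbomsound.
Rule 3 (nasal place assimilation): /m/ precedes the alveolar consonant /s/, so it assimilates in place to [n]. /smonubenbomsound/ → smonubenbonsound.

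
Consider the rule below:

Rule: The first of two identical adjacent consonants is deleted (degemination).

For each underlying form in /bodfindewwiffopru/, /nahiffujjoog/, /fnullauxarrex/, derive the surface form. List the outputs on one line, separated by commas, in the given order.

bodfindewifopru, nahifujoog, fnulauxarex

/bodfindewwiffopru/: /ww/ is a geminate; the first /w/ deletes. /ff/ is a geminate; the first /f/ deletes. → [bodfindewifopru].
/nahiffujjoog/: /ff/ is a geminate; the first /f/ deletes. /jj/ is a geminate; the first /j/ deletes. → [nahifujoog].
/fnullauxarrex/: /ll/ is a geminate; the first /l/ deletes. /rr/ is a geminate; the first /r/ deletes. → [fnulauxarex].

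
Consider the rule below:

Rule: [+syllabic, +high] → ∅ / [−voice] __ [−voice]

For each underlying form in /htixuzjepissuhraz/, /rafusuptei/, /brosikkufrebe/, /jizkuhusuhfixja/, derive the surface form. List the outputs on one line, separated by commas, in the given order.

/htixuzjepissuhraz/: /i/ is a high vowel flanked by voiceless consonants /t/ and /x/, so it deletes. /i/ is a high vowel flanked by voiceless consonants /p/ and /s/, so it deletes. /u/ is a high vowel flanked by voiceless consonants /s/ and /h/, so it deletes. → [htxuzjepsshraz].
/rafusuptei/: /u/ is a high vowel flanked by voiceless consonants /f/ and /s/, so it deletes. /u/ is a high vowel flanked by voiceless consonants /s/ and /p/, so it deletes. → [rafsptei].
/brosikkufrebe/: /i/ is a high vowel flanked by voiceless consonants /s/ and /k/, so it deletes. /u/ is a high vowel flanked by voiceless consonants /k/ and /f/, so it deletes. → [broskkfrebe].
/jizkuhusuhfixja/: /u/ is a high vowel flanked by voiceless consonants /k/ and /h/, so it deletes. /u/ is a high vowel flanked by voiceless consonants /h/ and /s/, so it deletes. /u/ is a high vowel flanked by voiceless consonants /s/ and /h/, so it deletes. /i/ is a high vowel flanked by voiceless consonants /f/ and /x/, so it deletes. → [jizkhshfxja].

htxuzjepsshraz, rafsptei, broskkfrebe, jizkhshfxja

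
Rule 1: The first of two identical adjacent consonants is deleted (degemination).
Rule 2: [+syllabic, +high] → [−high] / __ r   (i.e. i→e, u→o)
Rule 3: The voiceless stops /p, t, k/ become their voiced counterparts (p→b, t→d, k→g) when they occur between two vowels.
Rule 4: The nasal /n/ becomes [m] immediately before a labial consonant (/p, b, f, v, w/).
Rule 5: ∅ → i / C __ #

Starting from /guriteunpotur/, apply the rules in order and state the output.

gorideumpodori

Rule 1 (degemination): no segment meets the environment; /guriteunpotur/ is unchanged.
Rule 2 (pre-rhotic lowering): /u/ is a high vowel immediately before /r/, so it lowers to [o]. /u/ is a high vowel immediately before /r/, so it lowers to [o]. /guriteunpotur/ → goriteunpotor.
Rule 3 (intervocalic voicing): /t/ is a voiceless stop between vowels /i/ and /e/, so it voices to [d]. /t/ is a voiceless stop between vowels /o/ and /o/, so it voices to [d]. /goriteunpotor/ → gorideunpodor.
Rule 4 (nasal place assimilation): /n/ precedes the labial consonant /p/, so it assimilates in place to [m]. /gorideunpodor/ → gorideumpodor.
Rule 5 (final i-epenthesis): the form ends in the consonant /r/, so [i] is inserted word-finally. /gorideumpodor/ → gorideumpodori.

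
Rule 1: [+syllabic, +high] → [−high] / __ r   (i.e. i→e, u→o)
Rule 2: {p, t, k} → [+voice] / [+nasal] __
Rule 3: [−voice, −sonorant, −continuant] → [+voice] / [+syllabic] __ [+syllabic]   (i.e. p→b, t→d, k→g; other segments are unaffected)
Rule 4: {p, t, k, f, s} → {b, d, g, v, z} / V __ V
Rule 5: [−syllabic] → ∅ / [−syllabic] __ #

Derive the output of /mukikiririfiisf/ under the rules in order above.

mugigereriviis

Rule 1 (pre-rhotic lowering): /i/ is a high vowel immediately before /r/, so it lowers to [e]. /i/ is a high vowel immediately before /r/, so it lowers to [e]. /mukikiririfiisf/ → mukikererifiisf.
Rule 2 (post-nasal voicing): no segment meets the environment; /mukikererifiisf/ is unchanged.
Rule 3 (intervocalic voicing): /k/ is a voiceless stop between vowels /u/ and /i/, so it voices to [g]. /k/ is a voiceless stop between vowels /i/ and /e/, so it voices to [g]. /mukikererifiisf/ → mugigererifiisf.
Rule 4 (intervocalic voicing): /f/ is a voiceless obstruent between vowels /i/ and /i/, so it voices to [v]. /mugigererifiisf/ → mugigereriviisf.
Rule 5 (final cluster simplification): /f/ is the second consonant of a word-final cluster /sf/, so it deletes. /mugigereriviisf/ → mugigereriviis.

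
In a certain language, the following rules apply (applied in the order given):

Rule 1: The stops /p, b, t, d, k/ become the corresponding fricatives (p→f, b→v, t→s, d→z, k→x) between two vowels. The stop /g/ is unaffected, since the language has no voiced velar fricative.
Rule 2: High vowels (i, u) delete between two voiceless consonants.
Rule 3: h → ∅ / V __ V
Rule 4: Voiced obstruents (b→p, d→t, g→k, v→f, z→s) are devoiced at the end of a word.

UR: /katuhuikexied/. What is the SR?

kashuixexiet

Rule 1 (intervocalic spirantization): /t/ is a stop between vowels /a/ and /u/, so it spirantizes to the fricative [s]. /k/ is a stop between vowels /i/ and /e/, so it spirantizes to the fricative [x]. /katuhuikexied/ → kasuhuixexied.
Rule 2 (high vowel syncope): /u/ is a high vowel flanked by voiceless consonants /s/ and /h/, so it deletes. /kasuhuixexied/ → kashuixexied.
Rule 3 (intervocalic h-deletion): no segment meets the environment; /kashuixexied/ is unchanged.
Rule 4 (final devoicing): /d/ is a voiced obstruent in word-final position, so it devoices to [t]. /kashuixexied/ → kashuixexiet.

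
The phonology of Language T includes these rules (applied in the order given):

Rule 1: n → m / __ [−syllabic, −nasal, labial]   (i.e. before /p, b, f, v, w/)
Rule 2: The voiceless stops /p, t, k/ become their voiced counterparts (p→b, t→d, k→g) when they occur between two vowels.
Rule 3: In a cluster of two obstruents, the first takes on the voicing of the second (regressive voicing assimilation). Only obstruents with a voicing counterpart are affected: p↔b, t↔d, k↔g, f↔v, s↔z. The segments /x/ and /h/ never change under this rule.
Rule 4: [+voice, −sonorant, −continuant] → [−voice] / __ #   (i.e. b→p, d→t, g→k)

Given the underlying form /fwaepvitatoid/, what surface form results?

Rule 1 (nasal place assimilation): no segment meets the environment; /fwaepvitatoid/ is unchanged.
Rule 2 (intervocalic voicing): /t/ is a voiceless stop between vowels /i/ and /a/, so it voices to [d]. /t/ is a voiceless stop between vowels /a/ and /o/, so it voices to [d]. /fwaepvitatoid/ → fwaepvidadoid.
Rule 3 (regressive voicing assimilation): /p/ precedes the voiced obstruent /v/, so it voices to [b] by assimilation. /fwaepvidadoid/ → fwaebvidadoid.
Rule 4 (final devoicing): /d/ is a voiced stop in word-final position, so it devoices to [t]. /fwaebvidadoid/ → fwaebvidadoit.

fwaebvidadoit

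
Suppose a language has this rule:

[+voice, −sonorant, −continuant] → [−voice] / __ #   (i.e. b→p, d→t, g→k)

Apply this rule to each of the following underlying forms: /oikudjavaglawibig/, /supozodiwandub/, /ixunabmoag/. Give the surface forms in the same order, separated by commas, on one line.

/oikudjavaglawibig/: /g/ is a voiced stop in word-final position, so it devoices to [k]. → [oikudjavaglawibik].
/supozodiwandub/: /b/ is a voiced stop in word-final position, so it devoices to [p]. → [supozodiwandup].
/ixunabmoag/: /g/ is a voiced stop in word-final position, so it devoices to [k]. → [ixunabmoak].

oikudjavaglawibik, supozodiwandup, ixunabmoak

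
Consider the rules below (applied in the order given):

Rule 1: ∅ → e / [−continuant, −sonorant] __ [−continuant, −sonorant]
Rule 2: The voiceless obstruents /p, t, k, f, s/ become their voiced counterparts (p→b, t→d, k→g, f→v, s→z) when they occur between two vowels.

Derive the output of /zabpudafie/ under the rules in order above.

Rule 1 (stop-cluster e-epenthesis): /b/ and /p/ form a stop–stop cluster, so [e] is inserted between them. /zabpudafie/ → zabepudafie.
Rule 2 (intervocalic voicing): /p/ is a voiceless obstruent between vowels /e/ and /u/, so it voices to [b]. /f/ is a voiceless obstruent between vowels /a/ and /i/, so it voices to [v]. /zabepudafie/ → zabebudavie.

zabebudavie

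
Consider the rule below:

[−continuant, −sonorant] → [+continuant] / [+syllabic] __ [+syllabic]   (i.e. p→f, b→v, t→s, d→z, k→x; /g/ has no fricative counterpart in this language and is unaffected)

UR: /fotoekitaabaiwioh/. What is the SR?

fosoexisaavaiwioh

/t/ is a stop between vowels /o/ and /o/, so it spirantizes to the fricative [s].
/k/ is a stop between vowels /e/ and /i/, so it spirantizes to the fricative [x].
/t/ is a stop between vowels /i/ and /a/, so it spirantizes to the fricative [s].
/b/ is a stop between vowels /a/ and /a/, so it spirantizes to the fricative [v].
Surface form: [fosoexisaavaiwioh].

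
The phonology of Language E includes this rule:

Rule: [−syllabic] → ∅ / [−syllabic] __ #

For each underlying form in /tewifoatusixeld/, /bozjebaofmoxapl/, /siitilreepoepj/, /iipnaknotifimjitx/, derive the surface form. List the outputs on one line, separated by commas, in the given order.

tewifoatusixel, bozjebaofmoxap, siitilreepoep, iipnaknotifimjit

/tewifoatusixeld/: /d/ is the second consonant of a word-final cluster /ld/, so it deletes. → [tewifoatusixel].
/bozjebaofmoxapl/: /l/ is the second consonant of a word-final cluster /pl/, so it deletes. → [bozjebaofmoxap].
/siitilreepoepj/: /j/ is the second consonant of a word-final cluster /pj/, so it deletes. → [siitilreepoep].
/iipnaknotifimjitx/: /x/ is the second consonant of a word-final cluster /tx/, so it deletes. → [iipnaknotifimjit].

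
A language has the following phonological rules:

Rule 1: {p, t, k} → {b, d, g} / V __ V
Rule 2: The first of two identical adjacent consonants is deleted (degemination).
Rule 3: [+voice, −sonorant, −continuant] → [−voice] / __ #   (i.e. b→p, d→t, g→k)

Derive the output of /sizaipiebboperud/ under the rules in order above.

sizaibieboberut

Rule 1 (intervocalic voicing): /p/ is a voiceless stop between vowels /i/ and /i/, so it voices to [b]. /p/ is a voiceless stop between vowels /o/ and /e/, so it voices to [b]. /sizaipiebboperud/ → sizaibiebboberud.
Rule 2 (degemination): /bb/ is a geminate; the first /b/ deletes. /sizaibiebboberud/ → sizaibieboberud.
Rule 3 (final devoicing): /d/ is a voiced stop in word-final position, so it devoices to [t]. /sizaibieboberud/ → sizaibieboberut.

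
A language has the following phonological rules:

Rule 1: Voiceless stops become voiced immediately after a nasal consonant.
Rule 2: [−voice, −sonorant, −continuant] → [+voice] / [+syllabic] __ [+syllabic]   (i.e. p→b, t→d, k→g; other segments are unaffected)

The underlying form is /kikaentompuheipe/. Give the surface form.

kigaendombuheibe

Rule 1 (post-nasal voicing): /t/ is a voiceless stop immediately after the nasal /n/, so it voices to [d]. /p/ is a voiceless stop immediately after the nasal /m/, so it voices to [b]. /kikaentompuheipe/ → kikaendombuheipe.
Rule 2 (intervocalic voicing): /k/ is a voiceless stop between vowels /i/ and /a/, so it voices to [g]. /p/ is a voiceless stop between vowels /i/ and /e/, so it voices to [b]. /kikaendombuheipe/ → kigaendombuheibe.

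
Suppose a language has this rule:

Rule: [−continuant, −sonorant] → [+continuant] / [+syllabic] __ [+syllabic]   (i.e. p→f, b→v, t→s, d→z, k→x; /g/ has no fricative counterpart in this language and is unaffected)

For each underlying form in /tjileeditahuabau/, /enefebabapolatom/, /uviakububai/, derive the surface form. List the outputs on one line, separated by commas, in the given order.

tjileezisahuavau, enefevavafolasom, uviaxuvuvai

/tjileeditahuabau/: /d/ is a stop between vowels /e/ and /i/, so it spirantizes to the fricative [z]. /t/ is a stop between vowels /i/ and /a/, so it spirantizes to the fricative [s]. /b/ is a stop between vowels /a/ and /a/, so it spirantizes to the fricative [v]. → [tjileezisahuavau].
/enefebabapolatom/: /b/ is a stop between vowels /e/ and /a/, so it spirantizes to the fricative [v]. /b/ is a stop between vowels /a/ and /a/, so it spirantizes to the fricative [v]. /p/ is a stop between vowels /a/ and /o/, so it spirantizes to the fricative [f]. /t/ is a stop between vowels /a/ and /o/, so it spirantizes to the fricative [s]. → [enefevavafolasom].
/uviakububai/: /k/ is a stop between vowels /a/ and /u/, so it spirantizes to the fricative [x]. /b/ is a stop between vowels /u/ and /u/, so it spirantizes to the fricative [v]. /b/ is a stop between vowels /u/ and /a/, so it spirantizes to the fricative [v]. → [uviaxuvuvai].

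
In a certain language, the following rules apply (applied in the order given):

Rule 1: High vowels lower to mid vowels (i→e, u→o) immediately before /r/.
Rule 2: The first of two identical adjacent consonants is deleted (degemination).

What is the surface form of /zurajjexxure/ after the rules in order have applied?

zorajexore

Rule 1 (pre-rhotic lowering): /u/ is a high vowel immediately before /r/, so it lowers to [o]. /u/ is a high vowel immediately before /r/, so it lowers to [o]. /zurajjexxure/ → zorajjexxore.
Rule 2 (degemination): /jj/ is a geminate; the first /j/ deletes. /xx/ is a geminate; the first /x/ deletes. /zorajjexxore/ → zorajexore.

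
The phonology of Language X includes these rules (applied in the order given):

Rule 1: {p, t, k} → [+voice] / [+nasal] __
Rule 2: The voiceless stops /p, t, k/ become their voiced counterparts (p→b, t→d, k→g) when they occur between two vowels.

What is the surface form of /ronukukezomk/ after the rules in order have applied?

ronugugezomg

Rule 1 (post-nasal voicing): /k/ is a voiceless stop immediately after the nasal /m/, so it voices to [g]. /ronukukezomk/ → ronukukezomg.
Rule 2 (intervocalic voicing): /k/ is a voiceless stop between vowels /u/ and /u/, so it voices to [g]. /k/ is a voiceless stop between vowels /u/ and /e/, so it voices to [g]. /ronukukezomg/ → ronugugezomg.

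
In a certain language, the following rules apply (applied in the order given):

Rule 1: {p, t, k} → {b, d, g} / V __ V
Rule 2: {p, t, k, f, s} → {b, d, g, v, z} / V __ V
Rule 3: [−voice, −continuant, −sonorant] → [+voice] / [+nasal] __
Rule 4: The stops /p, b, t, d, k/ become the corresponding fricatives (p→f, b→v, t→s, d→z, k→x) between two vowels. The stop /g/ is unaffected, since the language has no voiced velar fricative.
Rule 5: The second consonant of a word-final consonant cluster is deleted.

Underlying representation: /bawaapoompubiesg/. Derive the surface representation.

bawaavoombuvies

Rule 1 (intervocalic voicing): /p/ is a voiceless stop between vowels /a/ and /o/, so it voices to [b]. /bawaapoompubiesg/ → bawaaboompubiesg.
Rule 2 (intervocalic voicing): no segment meets the environment; /bawaaboompubiesg/ is unchanged.
Rule 3 (post-nasal voicing): /p/ is a voiceless stop immediately after the nasal /m/, so it voices to [b]. /bawaaboompubiesg/ → bawaaboombubiesg.
Rule 4 (intervocalic spirantization): /b/ is a stop between vowels /a/ and /o/, so it spirantizes to the fricative [v]. /b/ is a stop between vowels /u/ and /i/, so it spirantizes to the fricative [v]. /bawaaboombubiesg/ → bawaavoombuviesg.
Rule 5 (final cluster simplification): /g/ is the second consonant of a word-final cluster /sg/, so it deletes. /bawaavoombuviesg/ → bawaavoombuvies.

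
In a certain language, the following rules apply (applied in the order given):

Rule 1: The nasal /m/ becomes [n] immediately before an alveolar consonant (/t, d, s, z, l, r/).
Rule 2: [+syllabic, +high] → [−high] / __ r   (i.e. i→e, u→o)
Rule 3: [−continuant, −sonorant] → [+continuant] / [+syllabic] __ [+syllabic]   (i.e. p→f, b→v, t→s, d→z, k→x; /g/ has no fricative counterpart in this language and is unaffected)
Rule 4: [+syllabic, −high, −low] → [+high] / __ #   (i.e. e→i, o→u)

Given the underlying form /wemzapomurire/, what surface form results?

Rule 1 (nasal place assimilation): /m/ precedes the alveolar consonant /z/, so it assimilates in place to [n]. /wemzapomurire/ → wenzapomurire.
Rule 2 (pre-rhotic lowering): /u/ is a high vowel immediately before /r/, so it lowers to [o]. /i/ is a high vowel immediately before /r/, so it lowers to [e]. /wenzapomurire/ → wenzapomorere.
Rule 3 (intervocalic spirantization): /p/ is a stop between vowels /a/ and /o/, so it spirantizes to the fricative [f]. /wenzapomorere/ → wenzafomorere.
Rule 4 (final vowel raising): /e/ is a mid vowel in word-final position, so it raises to [i]. /wenzafomorere/ → wenzafomoreri.

wenzafomoreri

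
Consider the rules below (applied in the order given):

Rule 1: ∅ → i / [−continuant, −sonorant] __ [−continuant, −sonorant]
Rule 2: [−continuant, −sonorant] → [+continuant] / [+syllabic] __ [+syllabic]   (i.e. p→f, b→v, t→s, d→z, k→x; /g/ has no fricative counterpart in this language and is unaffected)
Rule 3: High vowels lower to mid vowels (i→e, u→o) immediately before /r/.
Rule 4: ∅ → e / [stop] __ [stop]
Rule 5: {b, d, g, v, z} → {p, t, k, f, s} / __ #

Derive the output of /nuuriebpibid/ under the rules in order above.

nuorievifivit

Rule 1 (stop-cluster i-epenthesis): /b/ and /p/ form a stop–stop cluster, so [i] is inserted between them. /nuuriebpibid/ → nuuriebipibid.
Rule 2 (intervocalic spirantization): /b/ is a stop between vowels /e/ and /i/, so it spirantizes to the fricative [v]. /p/ is a stop between vowels /i/ and /i/, so it spirantizes to the fricative [f]. /b/ is a stop between vowels /i/ and /i/, so it spirantizes to the fricative [v]. /nuuriebipibid/ → nuurievifivid.
Rule 3 (pre-rhotic lowering): /u/ is a high vowel immediately before /r/, so it lowers to [o]. /nuurievifivid/ → nuorievifivid.
Rule 4 (stop-cluster e-epenthesis): no segment meets the environment; /nuorievifivid/ is unchanged.
Rule 5 (final devoicing): /d/ is a voiced obstruent in word-final position, so it devoices to [t]. /nuorievifivid/ → nuorievifivit.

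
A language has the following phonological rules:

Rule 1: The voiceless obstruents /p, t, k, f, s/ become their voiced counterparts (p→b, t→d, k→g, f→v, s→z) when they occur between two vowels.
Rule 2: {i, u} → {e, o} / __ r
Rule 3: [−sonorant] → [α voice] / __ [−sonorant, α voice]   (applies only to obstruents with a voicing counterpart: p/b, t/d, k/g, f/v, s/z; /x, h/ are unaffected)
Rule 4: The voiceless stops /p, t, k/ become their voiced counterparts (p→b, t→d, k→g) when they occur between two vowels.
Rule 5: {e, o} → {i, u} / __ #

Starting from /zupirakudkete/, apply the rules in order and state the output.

Rule 1 (intervocalic voicing): /p/ is a voiceless obstruent between vowels /u/ and /i/, so it voices to [b]. /k/ is a voiceless obstruent between vowels /a/ and /u/, so it voices to [g]. /t/ is a voiceless obstruent between vowels /e/ and /e/, so it voices to [d]. /zupirakudkete/ → zubiragudkede.
Rule 2 (pre-rhotic lowering): /i/ is a high vowel immediately before /r/, so it lowers to [e]. /zubiragudkede/ → zuberagudkede.
Rule 3 (regressive voicing assimilation): /d/ precedes the voiceless obstruent /k/, so it devoices to [t] by assimilation. /zuberagudkede/ → zuberagutkede.
Rule 4 (intervocalic voicing): no segment meets the environment; /zuberagutkede/ is unchanged.
Rule 5 (final vowel raising): /e/ is a mid vowel in word-final position, so it raises to [i]. /zuberagutkede/ → zuberagutkedi.

zuberagutkedi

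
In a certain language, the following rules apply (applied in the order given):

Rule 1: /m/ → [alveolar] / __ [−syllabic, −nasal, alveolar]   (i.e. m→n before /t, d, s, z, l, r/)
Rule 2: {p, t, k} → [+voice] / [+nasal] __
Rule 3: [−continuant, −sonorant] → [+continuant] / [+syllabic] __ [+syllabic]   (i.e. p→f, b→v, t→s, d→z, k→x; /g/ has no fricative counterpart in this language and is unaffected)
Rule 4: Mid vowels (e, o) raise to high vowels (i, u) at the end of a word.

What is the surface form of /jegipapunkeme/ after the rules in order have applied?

jegifafungemi

Rule 1 (nasal place assimilation): no segment meets the environment; /jegipapunkeme/ is unchanged.
Rule 2 (post-nasal voicing): /k/ is a voiceless stop immediately after the nasal /n/, so it voices to [g]. /jegipapunkeme/ → jegipapungeme.
Rule 3 (intervocalic spirantization): /p/ is a stop between vowels /i/ and /a/, so it spirantizes to the fricative [f]. /p/ is a stop between vowels /a/ and /u/, so it spirantizes to the fricative [f]. /jegipapungeme/ → jegifafungeme.
Rule 4 (final vowel raising): /e/ is a mid vowel in word-final position, so it raises to [i]. /jegifafungeme/ → jegifafungemi.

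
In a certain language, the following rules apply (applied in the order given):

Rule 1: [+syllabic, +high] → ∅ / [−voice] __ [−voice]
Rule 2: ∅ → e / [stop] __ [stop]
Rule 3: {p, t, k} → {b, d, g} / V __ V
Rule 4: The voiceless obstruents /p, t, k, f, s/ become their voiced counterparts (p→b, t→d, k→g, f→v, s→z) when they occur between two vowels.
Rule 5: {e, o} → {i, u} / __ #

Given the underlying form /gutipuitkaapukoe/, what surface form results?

gudebuidegaabegoi

Rule 1 (high vowel syncope): /i/ is a high vowel flanked by voiceless consonants /t/ and /p/, so it deletes. /u/ is a high vowel flanked by voiceless consonants /p/ and /k/, so it deletes. /gutipuitkaapukoe/ → gutpuitkaapkoe.
Rule 2 (stop-cluster e-epenthesis): /t/ and /p/ form a stop–stop cluster, so [e] is inserted between them. /t/ and /k/ form a stop–stop cluster, so [e] is inserted between them. /p/ and /k/ form a stop–stop cluster, so [e] is inserted between them. /gutpuitkaapkoe/ → gutepuitekaapekoe.
Rule 3 (intervocalic voicing): /t/ is a voiceless stop between vowels /u/ and /e/, so it voices to [d]. /p/ is a voiceless stop between vowels /e/ and /u/, so it voices to [b]. /t/ is a voiceless stop between vowels /i/ and /e/, so it voices to [d]. /k/ is a voiceless stop between vowels /e/ and /a/, so it voices to [g]. /p/ is a voiceless stop between vowels /a/ and /e/, so it voices to [b]. /k/ is a voiceless stop between vowels /e/ and /o/, so it voices to [g]. /gutepuitekaapekoe/ → gudebuidegaabegoe.
Rule 4 (intervocalic voicing): no segment meets the environment; /gudebuidegaabegoe/ is unchanged.
Rule 5 (final vowel raising): /e/ is a mid vowel in word-final position, so it raises to [i]. /gudebuidegaabegoe/ → gudebuidegaabegoi.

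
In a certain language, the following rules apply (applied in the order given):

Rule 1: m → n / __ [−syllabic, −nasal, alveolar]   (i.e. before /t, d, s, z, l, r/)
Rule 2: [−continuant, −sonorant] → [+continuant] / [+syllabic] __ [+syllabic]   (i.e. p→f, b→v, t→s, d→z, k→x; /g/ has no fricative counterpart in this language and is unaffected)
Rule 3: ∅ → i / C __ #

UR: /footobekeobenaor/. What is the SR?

Rule 1 (nasal place assimilation): no segment meets the environment; /footobekeobenaor/ is unchanged.
Rule 2 (intervocalic spirantization): /t/ is a stop between vowels /o/ and /o/, so it spirantizes to the fricative [s]. /b/ is a stop between vowels /o/ and /e/, so it spirantizes to the fricative [v]. /k/ is a stop between vowels /e/ and /e/, so it spirantizes to the fricative [x]. /b/ is a stop between vowels /o/ and /e/, so it spirantizes to the fricative [v]. /footobekeobenaor/ → foosovexeovenaor.
Rule 3 (final i-epenthesis): the form ends in the consonant /r/, so [i] is inserted word-finally. /foosovexeovenaor/ → foosovexeovenaori.

foosovexeovenaori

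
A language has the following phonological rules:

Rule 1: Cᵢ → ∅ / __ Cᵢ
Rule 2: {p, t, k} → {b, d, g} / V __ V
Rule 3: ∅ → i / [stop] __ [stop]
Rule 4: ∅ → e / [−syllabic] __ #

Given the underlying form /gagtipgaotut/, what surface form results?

Rule 1 (degemination): no segment meets the environment; /gagtipgaotut/ is unchanged.
Rule 2 (intervocalic voicing): /t/ is a voiceless stop between vowels /o/ and /u/, so it voices to [d]. /gagtipgaotut/ → gagtipgaodut.
Rule 3 (stop-cluster i-epenthesis): /g/ and /t/ form a stop–stop cluster, so [i] is inserted between them. /p/ and /g/ form a stop–stop cluster, so [i] is inserted between them. /gagtipgaodut/ → gagitipigaodut.
Rule 4 (final e-epenthesis): the form ends in the consonant /t/, so [e] is inserted word-finally. /gagitipigaodut/ → gagitipigaodute.

gagitipigaodute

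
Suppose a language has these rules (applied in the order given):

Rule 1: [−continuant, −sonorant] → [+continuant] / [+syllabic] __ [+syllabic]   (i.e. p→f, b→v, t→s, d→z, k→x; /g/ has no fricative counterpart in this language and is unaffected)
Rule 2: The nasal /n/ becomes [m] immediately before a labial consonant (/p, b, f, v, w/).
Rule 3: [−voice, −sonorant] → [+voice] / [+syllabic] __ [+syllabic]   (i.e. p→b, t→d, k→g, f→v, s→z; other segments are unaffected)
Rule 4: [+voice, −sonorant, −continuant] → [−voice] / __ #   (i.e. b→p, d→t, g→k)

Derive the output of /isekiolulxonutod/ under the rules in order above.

izexiolulxonuzot

Rule 1 (intervocalic spirantization): /k/ is a stop between vowels /e/ and /i/, so it spirantizes to the fricative [x]. /t/ is a stop between vowels /u/ and /o/, so it spirantizes to the fricative [s]. /isekiolulxonutod/ → isexiolulxonusod.
Rule 2 (nasal place assimilation): no segment meets the environment; /isexiolulxonusod/ is unchanged.
Rule 3 (intervocalic voicing): /s/ is a voiceless obstruent between vowels /i/ and /e/, so it voices to [z]. /s/ is a voiceless obstruent between vowels /u/ and /o/, so it voices to [z]. /isexiolulxonusod/ → izexiolulxonuzod.
Rule 4 (final devoicing): /d/ is a voiced stop in word-final position, so it devoices to [t]. /izexiolulxonuzod/ → izexiolulxonuzot.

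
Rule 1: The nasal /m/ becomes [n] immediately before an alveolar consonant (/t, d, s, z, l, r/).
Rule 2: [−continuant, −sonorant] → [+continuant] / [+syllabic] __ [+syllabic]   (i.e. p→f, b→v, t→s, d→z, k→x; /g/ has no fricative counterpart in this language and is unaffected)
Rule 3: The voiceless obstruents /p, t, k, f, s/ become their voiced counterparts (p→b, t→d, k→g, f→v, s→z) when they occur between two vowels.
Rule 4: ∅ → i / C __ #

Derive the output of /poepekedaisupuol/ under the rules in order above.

poevexezaizuvuoli

Rule 1 (nasal place assimilation): no segment meets the environment; /poepekedaisupuol/ is unchanged.
Rule 2 (intervocalic spirantization): /p/ is a stop between vowels /e/ and /e/, so it spirantizes to the fricative [f]. /k/ is a stop between vowels /e/ and /e/, so it spirantizes to the fricative [x]. /d/ is a stop between vowels /e/ and /a/, so it spirantizes to the fricative [z]. /p/ is a stop between vowels /u/ and /u/, so it spirantizes to the fricative [f]. /poepekedaisupuol/ → poefexezaisufuol.
Rule 3 (intervocalic voicing): /f/ is a voiceless obstruent between vowels /e/ and /e/, so it voices to [v]. /s/ is a voiceless obstruent between vowels /i/ and /u/, so it voices to [z]. /f/ is a voiceless obstruent between vowels /u/ and /u/, so it voices to [v]. /poefexezaisufuol/ → poevexezaizuvuol.
Rule 4 (final i-epenthesis): the form ends in the consonant /l/, so [i] is inserted word-finally. /poevexezaizuvuol/ → poevexezaizuvuoli.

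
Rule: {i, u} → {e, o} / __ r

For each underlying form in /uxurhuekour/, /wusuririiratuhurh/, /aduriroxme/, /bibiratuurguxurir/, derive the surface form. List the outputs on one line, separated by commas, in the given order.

/uxurhuekour/: /u/ is a high vowel immediately before /r/, so it lowers to [o]. /u/ is a high vowel immediately before /r/, so it lowers to [o]. → [uxorhuekoor].
/wusuririiratuhurh/: /u/ is a high vowel immediately before /r/, so it lowers to [o]. /i/ is a high vowel immediately before /r/, so it lowers to [e]. /i/ is a high vowel immediately before /r/, so it lowers to [e]. /u/ is a high vowel immediately before /r/, so it lowers to [o]. → [wusorerieratuhorh].
/aduriroxme/: /u/ is a high vowel immediately before /r/, so it lowers to [o]. /i/ is a high vowel immediately before /r/, so it lowers to [e]. → [adoreroxme].
/bibiratuurguxurir/: /i/ is a high vowel immediately before /r/, so it lowers to [e]. /u/ is a high vowel immediately before /r/, so it lowers to [o]. /u/ is a high vowel immediately before /r/, so it lowers to [o]. /i/ is a high vowel immediately before /r/, so it lowers to [e]. → [biberatuorguxorer].

uxorhuekoor, wusorerieratuhorh, adoreroxme, biberatuorguxorer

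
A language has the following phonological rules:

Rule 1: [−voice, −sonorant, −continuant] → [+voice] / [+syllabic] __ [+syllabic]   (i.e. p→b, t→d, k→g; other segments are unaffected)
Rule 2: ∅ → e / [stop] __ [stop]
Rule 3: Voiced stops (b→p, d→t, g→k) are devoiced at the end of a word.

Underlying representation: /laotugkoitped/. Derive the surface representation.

Rule 1 (intervocalic voicing): /t/ is a voiceless stop between vowels /o/ and /u/, so it voices to [d]. /laotugkoitped/ → laodugkoitped.
Rule 2 (stop-cluster e-epenthesis): /g/ and /k/ form a stop–stop cluster, so [e] is inserted between them. /t/ and /p/ form a stop–stop cluster, so [e] is inserted between them. /laodugkoitped/ → laodugekoiteped.
Rule 3 (final devoicing): /d/ is a voiced stop in word-final position, so it devoices to [t]. /laodugekoiteped/ → laodugekoitepet.

laodugekoitepet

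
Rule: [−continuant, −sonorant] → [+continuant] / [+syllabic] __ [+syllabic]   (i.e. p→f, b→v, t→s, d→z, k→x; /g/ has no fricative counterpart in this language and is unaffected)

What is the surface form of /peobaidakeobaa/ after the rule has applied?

peovaizaxeovaa

/b/ is a stop between vowels /o/ and /a/, so it spirantizes to the fricative [v].
/d/ is a stop between vowels /i/ and /a/, so it spirantizes to the fricative [z].
/k/ is a stop between vowels /a/ and /e/, so it spirantizes to the fricative [x].
/b/ is a stop between vowels /o/ and /a/, so it spirantizes to the fricative [v].
The other instance of /p/ does not occur in the required environment and remains unchanged.
Surface form: [peovaizaxeovaa].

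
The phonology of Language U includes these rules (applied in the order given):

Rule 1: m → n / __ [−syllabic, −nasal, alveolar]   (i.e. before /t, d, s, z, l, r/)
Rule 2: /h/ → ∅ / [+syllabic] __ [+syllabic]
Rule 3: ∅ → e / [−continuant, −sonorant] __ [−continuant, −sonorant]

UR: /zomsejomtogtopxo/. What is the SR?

Rule 1 (nasal place assimilation): /m/ precedes the alveolar consonant /s/, so it assimilates in place to [n]. /m/ precedes the alveolar consonant /t/, so it assimilates in place to [n]. /zomsejomtogtopxo/ → zonsejontogtopxo.
Rule 2 (intervocalic h-deletion): no segment meets the environment; /zonsejontogtopxo/ is unchanged.
Rule 3 (stop-cluster e-epenthesis): /g/ and /t/ form a stop–stop cluster, so [e] is inserted between them. /zonsejontogtopxo/ → zonsejontogetopxo.

zonsejontogetopxo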